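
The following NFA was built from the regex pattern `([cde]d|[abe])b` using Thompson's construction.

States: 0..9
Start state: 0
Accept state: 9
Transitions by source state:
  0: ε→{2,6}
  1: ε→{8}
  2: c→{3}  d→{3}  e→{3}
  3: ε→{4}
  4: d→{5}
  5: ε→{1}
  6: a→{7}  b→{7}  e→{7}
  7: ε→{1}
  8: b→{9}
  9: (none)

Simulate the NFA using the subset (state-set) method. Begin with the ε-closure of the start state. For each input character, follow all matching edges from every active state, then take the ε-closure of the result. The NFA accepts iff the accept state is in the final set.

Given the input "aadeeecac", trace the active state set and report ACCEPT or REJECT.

start: ε-closure({0}) = {0,2,6}
'a' @ 1: {1,7,8}
'a' @ 2: {}  — state set empty
rest 'deeecac' ignored (set empty)
end set {} — state 9 not in

Answer: REJECT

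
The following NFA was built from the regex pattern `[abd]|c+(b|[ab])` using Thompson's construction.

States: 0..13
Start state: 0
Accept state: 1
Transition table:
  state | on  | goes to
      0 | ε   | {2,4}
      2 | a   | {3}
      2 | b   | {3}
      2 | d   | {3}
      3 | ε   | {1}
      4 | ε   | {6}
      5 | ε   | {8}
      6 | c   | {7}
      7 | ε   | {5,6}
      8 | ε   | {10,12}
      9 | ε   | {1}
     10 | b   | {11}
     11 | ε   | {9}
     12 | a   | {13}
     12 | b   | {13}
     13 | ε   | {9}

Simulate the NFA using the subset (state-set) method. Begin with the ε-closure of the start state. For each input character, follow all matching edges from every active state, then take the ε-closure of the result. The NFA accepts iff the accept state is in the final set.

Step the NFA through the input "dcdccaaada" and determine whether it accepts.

S₀ = ε-closure({0}) = {0,2,4,6}
'd' @ 1: {1,3}  (accept∈set)
'c' @ 2: {}  — no active states
rest 'dccaaada' ignored (set empty)
after full input: {}  (accept=1 not in)

Answer: REJECT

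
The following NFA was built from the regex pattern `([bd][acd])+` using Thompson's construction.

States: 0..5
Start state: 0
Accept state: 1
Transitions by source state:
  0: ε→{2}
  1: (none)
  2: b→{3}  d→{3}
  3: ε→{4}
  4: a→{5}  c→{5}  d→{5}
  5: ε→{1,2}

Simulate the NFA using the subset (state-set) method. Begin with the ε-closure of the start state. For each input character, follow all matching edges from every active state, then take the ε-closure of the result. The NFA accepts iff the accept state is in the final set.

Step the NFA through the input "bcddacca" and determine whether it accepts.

Answer: REJECT

Steps:
initial (ε-close {0}): {0,2}
'b' @ 1: {3,4}
'c' @ 2: {1,2,5}  (accept∈set)
'd' @ 3: {3,4}
'd' @ 4: {1,2,5}  (accept∈set)
'a' @ 5: {}  — no active states
rest 'cca' ignored (set empty)
end set {} — state 1 not in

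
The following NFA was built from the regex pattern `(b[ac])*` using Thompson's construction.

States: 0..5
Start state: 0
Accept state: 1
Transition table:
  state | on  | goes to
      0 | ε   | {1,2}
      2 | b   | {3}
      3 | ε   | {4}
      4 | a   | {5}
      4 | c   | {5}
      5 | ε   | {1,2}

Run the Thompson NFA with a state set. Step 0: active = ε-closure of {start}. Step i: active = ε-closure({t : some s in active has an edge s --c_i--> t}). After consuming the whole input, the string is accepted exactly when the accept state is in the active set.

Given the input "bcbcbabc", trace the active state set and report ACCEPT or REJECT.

Answer: ACCEPT

Derivation:
initial (ε-close {0}): {0,1,2}
'b' @ 1: {3,4}
'c' @ 2: {1,2,5}  ✓accept
'b' @ 3: {3,4}
'c' @ 4: {1,2,5}  ✓accept
'b' @ 5: {3,4}
'a' @ 6: {1,2,5}  ✓accept
'b' @ 7: {3,4}
'c' @ 8: {1,2,5}  ✓accept
end set {1,2,5} — state 1 in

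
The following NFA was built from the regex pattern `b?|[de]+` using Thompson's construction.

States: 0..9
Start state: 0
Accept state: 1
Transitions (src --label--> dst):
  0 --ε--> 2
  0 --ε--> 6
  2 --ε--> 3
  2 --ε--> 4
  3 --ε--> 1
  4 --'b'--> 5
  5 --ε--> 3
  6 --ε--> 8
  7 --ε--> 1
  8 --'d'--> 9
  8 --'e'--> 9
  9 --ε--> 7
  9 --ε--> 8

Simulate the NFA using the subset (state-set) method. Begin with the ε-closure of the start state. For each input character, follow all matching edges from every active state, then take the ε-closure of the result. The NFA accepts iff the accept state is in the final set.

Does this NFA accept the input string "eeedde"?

Answer: ACCEPT

Trace:
initial (ε-close {0}): {0,1,2,3,4,6,8}
'e' @ 1: {1,7,8,9}  [accepting]
'e' @ 2: {1,7,8,9}  [accepting]
'e' @ 3: {1,7,8,9}  [accepting]
'd' @ 4: {1,7,8,9}  [accepting]
'd' @ 5: {1,7,8,9}  [accepting]
'e' @ 6: {1,7,8,9}  [accepting]
final: {1,7,8,9}; accept 1 in set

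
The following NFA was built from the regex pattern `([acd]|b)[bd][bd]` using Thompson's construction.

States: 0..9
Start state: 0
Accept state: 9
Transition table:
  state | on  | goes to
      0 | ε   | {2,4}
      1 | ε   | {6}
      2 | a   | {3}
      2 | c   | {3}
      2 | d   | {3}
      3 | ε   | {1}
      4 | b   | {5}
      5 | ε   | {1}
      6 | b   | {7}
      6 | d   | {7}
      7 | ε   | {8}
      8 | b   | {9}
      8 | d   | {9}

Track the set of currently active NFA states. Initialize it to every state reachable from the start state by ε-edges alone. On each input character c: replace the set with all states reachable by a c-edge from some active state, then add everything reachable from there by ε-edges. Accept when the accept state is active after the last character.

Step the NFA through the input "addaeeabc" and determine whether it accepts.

Answer: REJECT

Steps:
S₀ = ε-closure({0}) = {0,2,4}
'a' @ 1: {1,3,6}
'd' @ 2: {7,8}
'd' @ 3: {9}  (accept∈set)
'a' @ 4: {}  — no active states
rest 'eeabc' ignored (set empty)
end set {} — state 9 not in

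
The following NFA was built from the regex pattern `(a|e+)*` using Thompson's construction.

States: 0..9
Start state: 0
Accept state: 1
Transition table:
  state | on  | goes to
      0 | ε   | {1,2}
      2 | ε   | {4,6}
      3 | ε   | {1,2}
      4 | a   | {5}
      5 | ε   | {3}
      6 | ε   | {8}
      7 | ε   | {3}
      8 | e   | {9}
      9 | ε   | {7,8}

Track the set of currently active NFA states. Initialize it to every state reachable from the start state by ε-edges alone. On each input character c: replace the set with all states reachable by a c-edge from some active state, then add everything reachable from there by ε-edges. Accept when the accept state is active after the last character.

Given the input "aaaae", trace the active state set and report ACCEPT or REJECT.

S₀ = ε-closure({0}) = {0,1,2,4,6,8}
'a' @ 1: {1,2,3,4,5,6,8}  [accepting]
'a' @ 2: {1,2,3,4,5,6,8}  [accepting]
'a' @ 3: {1,2,3,4,5,6,8}  [accepting]
'a' @ 4: {1,2,3,4,5,6,8}  [accepting]
'e' @ 5: {1,2,3,4,6,7,8,9}  [accepting]
end set {1,2,3,4,6,7,8,9} — state 1 in

Answer: ACCEPT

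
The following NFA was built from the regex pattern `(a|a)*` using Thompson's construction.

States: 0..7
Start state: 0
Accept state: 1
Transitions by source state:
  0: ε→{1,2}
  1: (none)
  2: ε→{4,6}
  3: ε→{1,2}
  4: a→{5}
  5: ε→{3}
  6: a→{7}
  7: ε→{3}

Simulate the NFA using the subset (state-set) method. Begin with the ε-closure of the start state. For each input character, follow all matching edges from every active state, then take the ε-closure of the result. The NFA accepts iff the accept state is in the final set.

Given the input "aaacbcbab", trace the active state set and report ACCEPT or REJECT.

Answer: REJECT

Trace:
S₀ = ε-closure({0}) = {0,1,2,4,6}
'a' @ 1: {1,2,3,4,5,6,7}  (accept∈set)
'a' @ 2: {1,2,3,4,5,6,7}  (accept∈set)
'a' @ 3: {1,2,3,4,5,6,7}  (accept∈set)
'c' @ 4: {}  — dead — no transitions
rest 'bcbab' ignored (set empty)
end set {} — state 1 not in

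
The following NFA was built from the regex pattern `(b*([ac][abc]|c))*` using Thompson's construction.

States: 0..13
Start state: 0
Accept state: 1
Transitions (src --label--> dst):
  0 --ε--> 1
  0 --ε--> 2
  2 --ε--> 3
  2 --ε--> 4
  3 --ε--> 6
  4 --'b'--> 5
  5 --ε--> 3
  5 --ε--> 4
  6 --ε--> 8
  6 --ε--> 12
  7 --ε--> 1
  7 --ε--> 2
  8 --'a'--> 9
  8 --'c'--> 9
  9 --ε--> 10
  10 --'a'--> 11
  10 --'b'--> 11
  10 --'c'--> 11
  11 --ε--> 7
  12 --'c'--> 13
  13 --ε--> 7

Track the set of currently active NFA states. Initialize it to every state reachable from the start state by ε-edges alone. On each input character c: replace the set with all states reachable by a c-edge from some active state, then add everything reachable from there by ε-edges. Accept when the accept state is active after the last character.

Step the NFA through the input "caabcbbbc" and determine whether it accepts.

initial (ε-close {0}): {0,1,2,3,4,6,8,12}
'c' @ 1: {1,2,3,4,6,7,8,9,10,12,13}  ✓accept
'a' @ 2: {1,2,3,4,6,7,8,9,10,11,12}  ✓accept
'a' @ 3: {1,2,3,4,6,7,8,9,10,11,12}  ✓accept
'b' @ 4: {1,2,3,4,5,6,7,8,11,12}  ✓accept
'c' @ 5: {1,2,3,4,6,7,8,9,10,12,13}  ✓accept
'b' @ 6: {1,2,3,4,5,6,7,8,11,12}  ✓accept
'b' @ 7: {3,4,5,6,8,12}
'b' @ 8: {3,4,5,6,8,12}
'c' @ 9: {1,2,3,4,6,7,8,9,10,12,13}  ✓accept
end set {1,2,3,4,6,7,8,9,10,12,13} — state 1 in

Answer: ACCEPT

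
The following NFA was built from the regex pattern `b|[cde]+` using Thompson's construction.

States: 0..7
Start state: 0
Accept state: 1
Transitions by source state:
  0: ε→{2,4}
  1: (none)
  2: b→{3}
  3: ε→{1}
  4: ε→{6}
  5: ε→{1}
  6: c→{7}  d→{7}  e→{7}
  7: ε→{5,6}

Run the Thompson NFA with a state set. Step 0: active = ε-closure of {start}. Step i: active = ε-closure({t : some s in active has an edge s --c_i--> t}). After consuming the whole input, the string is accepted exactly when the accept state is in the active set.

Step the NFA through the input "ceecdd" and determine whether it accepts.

Answer: ACCEPT

Trace:
S₀ = ε-closure({0}) = {0,2,4,6}
'c' @ 1: {1,5,6,7}  [accepting]
'e' @ 2: {1,5,6,7}  [accepting]
'e' @ 3: {1,5,6,7}  [accepting]
'c' @ 4: {1,5,6,7}  [accepting]
'd' @ 5: {1,5,6,7}  [accepting]
'd' @ 6: {1,5,6,7}  [accepting]
end set {1,5,6,7} — state 1 in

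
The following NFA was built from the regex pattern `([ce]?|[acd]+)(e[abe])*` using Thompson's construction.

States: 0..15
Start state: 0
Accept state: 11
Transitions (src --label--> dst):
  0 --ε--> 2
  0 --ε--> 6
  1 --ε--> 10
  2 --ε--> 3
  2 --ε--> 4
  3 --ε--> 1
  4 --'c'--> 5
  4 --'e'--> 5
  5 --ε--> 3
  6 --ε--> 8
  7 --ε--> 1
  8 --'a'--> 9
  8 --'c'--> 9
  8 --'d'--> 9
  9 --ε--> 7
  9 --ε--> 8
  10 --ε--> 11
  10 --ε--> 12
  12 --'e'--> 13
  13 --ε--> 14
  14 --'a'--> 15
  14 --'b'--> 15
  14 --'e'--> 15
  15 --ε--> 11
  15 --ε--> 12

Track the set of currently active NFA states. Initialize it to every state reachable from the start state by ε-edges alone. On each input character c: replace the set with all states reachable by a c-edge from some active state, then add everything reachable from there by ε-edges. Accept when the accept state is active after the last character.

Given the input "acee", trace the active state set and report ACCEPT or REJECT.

start: ε-closure({0}) = {0,1,2,3,4,6,8,10,11,12}
'a' @ 1: {1,7,8,9,10,11,12}  (accept∈set)
'c' @ 2: {1,7,8,9,10,11,12}  (accept∈set)
'e' @ 3: {13,14}
'e' @ 4: {11,12,15}  (accept∈set)
final: {11,12,15}; accept 11 in set

Answer: ACCEPT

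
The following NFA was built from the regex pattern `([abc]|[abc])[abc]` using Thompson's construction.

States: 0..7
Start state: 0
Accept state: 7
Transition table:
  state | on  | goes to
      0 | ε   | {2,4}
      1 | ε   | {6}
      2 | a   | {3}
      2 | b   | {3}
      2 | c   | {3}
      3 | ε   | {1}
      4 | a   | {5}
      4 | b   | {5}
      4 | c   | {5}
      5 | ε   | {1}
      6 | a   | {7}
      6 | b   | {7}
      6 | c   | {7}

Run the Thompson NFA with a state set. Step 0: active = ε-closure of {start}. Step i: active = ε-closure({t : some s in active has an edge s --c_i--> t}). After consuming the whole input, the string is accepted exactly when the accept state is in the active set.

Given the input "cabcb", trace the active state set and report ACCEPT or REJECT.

initial (ε-close {0}): {0,2,4}
'c' @ 1: {1,3,5,6}
'a' @ 2: {7}  [accepting]
'b' @ 3: {}  — dead — no transitions
rest 'cb' ignored (set empty)
final: {}; accept 7 not in set

Answer: REJECT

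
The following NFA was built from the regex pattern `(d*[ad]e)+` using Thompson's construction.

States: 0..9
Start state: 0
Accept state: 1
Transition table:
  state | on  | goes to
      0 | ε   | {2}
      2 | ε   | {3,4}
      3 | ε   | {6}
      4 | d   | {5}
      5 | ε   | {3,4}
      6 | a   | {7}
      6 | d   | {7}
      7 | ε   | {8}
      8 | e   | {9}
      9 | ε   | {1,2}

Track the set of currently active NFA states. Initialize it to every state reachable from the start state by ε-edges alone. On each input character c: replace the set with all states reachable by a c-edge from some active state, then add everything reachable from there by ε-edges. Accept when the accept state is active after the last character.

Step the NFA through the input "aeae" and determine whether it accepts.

Answer: ACCEPT

Steps:
start: ε-closure({0}) = {0,2,3,4,6}
'a' @ 1: {7,8}
'e' @ 2: {1,2,3,4,6,9}  ✓accept
'a' @ 3: {7,8}
'e' @ 4: {1,2,3,4,6,9}  ✓accept
end set {1,2,3,4,6,9} — state 1 in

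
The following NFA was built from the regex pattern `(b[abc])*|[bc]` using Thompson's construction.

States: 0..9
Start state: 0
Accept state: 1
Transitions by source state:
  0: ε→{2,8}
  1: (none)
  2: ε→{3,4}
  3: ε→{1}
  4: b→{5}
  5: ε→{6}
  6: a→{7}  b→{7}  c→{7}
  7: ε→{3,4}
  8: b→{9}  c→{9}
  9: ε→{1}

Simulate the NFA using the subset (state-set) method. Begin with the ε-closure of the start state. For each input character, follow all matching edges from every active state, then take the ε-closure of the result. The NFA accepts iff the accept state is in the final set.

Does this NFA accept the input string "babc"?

S₀ = ε-closure({0}) = {0,1,2,3,4,8}
'b' @ 1: {1,5,6,9}  (accept∈set)
'a' @ 2: {1,3,4,7}  (accept∈set)
'b' @ 3: {5,6}
'c' @ 4: {1,3,4,7}  (accept∈set)
end set {1,3,4,7} — state 1 in

Answer: ACCEPT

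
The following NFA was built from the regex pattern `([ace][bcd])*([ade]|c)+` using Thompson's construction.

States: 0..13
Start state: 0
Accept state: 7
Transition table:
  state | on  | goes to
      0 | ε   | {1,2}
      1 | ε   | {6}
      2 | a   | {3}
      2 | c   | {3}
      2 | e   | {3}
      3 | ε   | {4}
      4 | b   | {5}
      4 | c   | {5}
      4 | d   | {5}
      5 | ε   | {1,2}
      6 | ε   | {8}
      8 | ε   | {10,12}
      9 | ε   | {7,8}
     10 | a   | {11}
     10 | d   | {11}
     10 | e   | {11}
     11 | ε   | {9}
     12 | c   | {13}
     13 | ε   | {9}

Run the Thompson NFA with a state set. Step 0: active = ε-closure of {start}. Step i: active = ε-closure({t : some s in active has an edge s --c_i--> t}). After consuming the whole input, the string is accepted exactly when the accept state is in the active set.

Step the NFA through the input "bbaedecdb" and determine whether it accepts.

Answer: REJECT

Trace:
initial (ε-close {0}): {0,1,2,6,8,10,12}
'b' @ 1: {}  — dead — no transitions
rest 'baedecdb' ignored (set empty)
final: {}; accept 7 not in set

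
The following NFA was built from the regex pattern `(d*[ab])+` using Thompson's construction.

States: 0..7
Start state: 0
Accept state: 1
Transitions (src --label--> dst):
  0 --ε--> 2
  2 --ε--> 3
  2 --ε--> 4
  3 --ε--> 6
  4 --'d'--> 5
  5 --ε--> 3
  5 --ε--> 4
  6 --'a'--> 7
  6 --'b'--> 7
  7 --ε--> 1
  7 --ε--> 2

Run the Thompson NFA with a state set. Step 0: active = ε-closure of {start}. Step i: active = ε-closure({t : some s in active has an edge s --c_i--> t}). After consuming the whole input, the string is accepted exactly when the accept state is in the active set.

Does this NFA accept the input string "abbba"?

Answer: ACCEPT

Trace:
start: ε-closure({0}) = {0,2,3,4,6}
'a' @ 1: {1,2,3,4,6,7}  ✓accept
'b' @ 2: {1,2,3,4,6,7}  ✓accept
'b' @ 3: {1,2,3,4,6,7}  ✓accept
'b' @ 4: {1,2,3,4,6,7}  ✓accept
'a' @ 5: {1,2,3,4,6,7}  ✓accept
final: {1,2,3,4,6,7}; accept 1 in set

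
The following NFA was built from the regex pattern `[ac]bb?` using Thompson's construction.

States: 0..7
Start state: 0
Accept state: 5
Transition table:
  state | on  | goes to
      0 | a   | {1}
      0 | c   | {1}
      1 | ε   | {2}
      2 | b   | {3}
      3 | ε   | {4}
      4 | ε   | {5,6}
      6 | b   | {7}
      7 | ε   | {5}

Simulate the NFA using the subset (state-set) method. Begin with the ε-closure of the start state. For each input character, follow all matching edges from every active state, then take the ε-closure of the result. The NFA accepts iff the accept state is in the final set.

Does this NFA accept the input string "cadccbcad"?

Answer: REJECT

Trace:
start: ε-closure({0}) = {0}
'c' @ 1: {1,2}
'a' @ 2: {}  — dead — no transitions
rest 'dccbcad' ignored (set empty)
after full input: {}  (accept=5 not in)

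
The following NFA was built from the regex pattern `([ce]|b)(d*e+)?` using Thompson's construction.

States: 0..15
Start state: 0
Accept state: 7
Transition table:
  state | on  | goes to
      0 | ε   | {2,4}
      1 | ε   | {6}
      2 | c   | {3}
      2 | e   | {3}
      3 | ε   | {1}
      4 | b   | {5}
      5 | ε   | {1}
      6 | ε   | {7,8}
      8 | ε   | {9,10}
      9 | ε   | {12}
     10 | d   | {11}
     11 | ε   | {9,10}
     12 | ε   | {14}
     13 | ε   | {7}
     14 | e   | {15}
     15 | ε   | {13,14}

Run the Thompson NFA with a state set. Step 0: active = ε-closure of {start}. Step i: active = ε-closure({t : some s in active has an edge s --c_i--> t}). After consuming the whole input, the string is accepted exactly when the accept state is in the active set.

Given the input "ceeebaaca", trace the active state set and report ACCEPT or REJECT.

Answer: REJECT

Trace:
S₀ = ε-closure({0}) = {0,2,4}
'c' @ 1: {1,3,6,7,8,9,10,12,14}  [accepting]
'e' @ 2: {7,13,14,15}  [accepting]
'e' @ 3: {7,13,14,15}  [accepting]
'e' @ 4: {7,13,14,15}  [accepting]
'b' @ 5: {}  — no active states
rest 'aaca' ignored (set empty)
end set {} — state 7 not in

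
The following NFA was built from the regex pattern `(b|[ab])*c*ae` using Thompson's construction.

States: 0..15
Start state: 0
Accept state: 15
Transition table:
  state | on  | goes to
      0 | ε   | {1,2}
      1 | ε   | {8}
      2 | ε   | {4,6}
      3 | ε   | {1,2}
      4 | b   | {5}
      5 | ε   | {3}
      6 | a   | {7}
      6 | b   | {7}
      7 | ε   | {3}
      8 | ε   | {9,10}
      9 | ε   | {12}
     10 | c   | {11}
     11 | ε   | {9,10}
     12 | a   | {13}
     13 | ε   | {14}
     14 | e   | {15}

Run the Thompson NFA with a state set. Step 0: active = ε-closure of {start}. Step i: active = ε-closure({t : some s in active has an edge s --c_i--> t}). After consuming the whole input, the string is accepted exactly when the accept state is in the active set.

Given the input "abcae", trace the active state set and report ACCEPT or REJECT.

start: ε-closure({0}) = {0,1,2,4,6,8,9,10,12}
'a' @ 1: {1,2,3,4,6,7,8,9,10,12,13,14}
'b' @ 2: {1,2,3,4,5,6,7,8,9,10,12}
'c' @ 3: {9,10,11,12}
'a' @ 4: {13,14}
'e' @ 5: {15}  (accept∈set)
final: {15}; accept 15 in set

Answer: ACCEPT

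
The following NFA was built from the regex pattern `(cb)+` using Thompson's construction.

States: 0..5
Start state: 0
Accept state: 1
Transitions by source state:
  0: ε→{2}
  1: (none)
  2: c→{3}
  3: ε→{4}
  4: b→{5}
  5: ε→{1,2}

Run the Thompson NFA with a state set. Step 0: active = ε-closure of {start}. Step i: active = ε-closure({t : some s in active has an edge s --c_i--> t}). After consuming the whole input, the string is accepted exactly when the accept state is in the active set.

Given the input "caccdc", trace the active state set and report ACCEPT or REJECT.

Answer: REJECT

Trace:
start: ε-closure({0}) = {0,2}
'c' @ 1: {3,4}
'a' @ 2: {}  — no active states
rest 'ccdc' ignored (set empty)
end set {} — state 1 not in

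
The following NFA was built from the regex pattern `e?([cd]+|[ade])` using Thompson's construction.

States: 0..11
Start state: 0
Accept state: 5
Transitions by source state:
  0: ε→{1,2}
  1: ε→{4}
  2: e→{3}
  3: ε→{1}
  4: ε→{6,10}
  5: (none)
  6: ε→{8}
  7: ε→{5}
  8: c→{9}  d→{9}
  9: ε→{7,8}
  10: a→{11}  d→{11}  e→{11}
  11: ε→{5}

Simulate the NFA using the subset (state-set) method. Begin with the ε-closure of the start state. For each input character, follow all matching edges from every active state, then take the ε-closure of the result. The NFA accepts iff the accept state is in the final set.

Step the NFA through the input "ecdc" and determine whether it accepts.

Answer: ACCEPT

Trace:
S₀ = ε-closure({0}) = {0,1,2,4,6,8,10}
'e' @ 1: {1,3,4,5,6,8,10,11}  ✓accept
'c' @ 2: {5,7,8,9}  ✓accept
'd' @ 3: {5,7,8,9}  ✓accept
'c' @ 4: {5,7,8,9}  ✓accept
end set {5,7,8,9} — state 5 in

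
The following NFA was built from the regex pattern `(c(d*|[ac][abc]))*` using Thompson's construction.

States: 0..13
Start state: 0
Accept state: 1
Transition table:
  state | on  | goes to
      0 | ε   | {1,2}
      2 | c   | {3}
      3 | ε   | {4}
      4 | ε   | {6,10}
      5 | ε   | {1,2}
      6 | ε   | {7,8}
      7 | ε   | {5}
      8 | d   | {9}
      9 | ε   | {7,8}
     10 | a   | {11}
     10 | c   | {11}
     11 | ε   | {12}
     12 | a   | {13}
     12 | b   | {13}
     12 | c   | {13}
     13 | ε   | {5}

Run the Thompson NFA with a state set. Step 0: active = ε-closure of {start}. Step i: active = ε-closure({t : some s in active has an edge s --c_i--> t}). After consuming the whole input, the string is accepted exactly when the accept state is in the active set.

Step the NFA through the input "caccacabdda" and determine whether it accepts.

Answer: REJECT

Steps:
initial (ε-close {0}): {0,1,2}
'c' @ 1: {1,2,3,4,5,6,7,8,10}  [accepting]
'a' @ 2: {11,12}
'c' @ 3: {1,2,5,13}  [accepting]
'c' @ 4: {1,2,3,4,5,6,7,8,10}  [accepting]
'a' @ 5: {11,12}
'c' @ 6: {1,2,5,13}  [accepting]
'a' @ 7: {}  — no active states
rest 'bdda' ignored (set empty)
end set {} — state 1 not in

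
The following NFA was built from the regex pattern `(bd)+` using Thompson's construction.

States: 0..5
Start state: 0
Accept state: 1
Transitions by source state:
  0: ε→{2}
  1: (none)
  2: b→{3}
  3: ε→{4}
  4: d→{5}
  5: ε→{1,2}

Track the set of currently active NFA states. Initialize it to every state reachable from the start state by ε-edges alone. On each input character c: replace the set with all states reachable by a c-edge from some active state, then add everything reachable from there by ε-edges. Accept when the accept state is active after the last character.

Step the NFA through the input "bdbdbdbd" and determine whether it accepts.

S₀ = ε-closure({0}) = {0,2}
'b' @ 1: {3,4}
'd' @ 2: {1,2,5}  ✓accept
'b' @ 3: {3,4}
'd' @ 4: {1,2,5}  ✓accept
'b' @ 5: {3,4}
'd' @ 6: {1,2,5}  ✓accept
'b' @ 7: {3,4}
'd' @ 8: {1,2,5}  ✓accept
after full input: {1,2,5}  (accept=1 in)

Answer: ACCEPT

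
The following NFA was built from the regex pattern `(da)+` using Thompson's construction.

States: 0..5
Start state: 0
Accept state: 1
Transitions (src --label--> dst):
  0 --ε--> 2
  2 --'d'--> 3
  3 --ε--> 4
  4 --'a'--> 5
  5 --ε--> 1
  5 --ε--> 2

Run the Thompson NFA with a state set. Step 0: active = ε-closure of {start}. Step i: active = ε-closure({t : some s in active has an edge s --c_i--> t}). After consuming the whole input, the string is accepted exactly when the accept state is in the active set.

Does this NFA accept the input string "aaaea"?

start: ε-closure({0}) = {0,2}
'a' @ 1: {}  — state set empty
rest 'aaea' ignored (set empty)
final: {}; accept 1 not in set

Answer: REJECT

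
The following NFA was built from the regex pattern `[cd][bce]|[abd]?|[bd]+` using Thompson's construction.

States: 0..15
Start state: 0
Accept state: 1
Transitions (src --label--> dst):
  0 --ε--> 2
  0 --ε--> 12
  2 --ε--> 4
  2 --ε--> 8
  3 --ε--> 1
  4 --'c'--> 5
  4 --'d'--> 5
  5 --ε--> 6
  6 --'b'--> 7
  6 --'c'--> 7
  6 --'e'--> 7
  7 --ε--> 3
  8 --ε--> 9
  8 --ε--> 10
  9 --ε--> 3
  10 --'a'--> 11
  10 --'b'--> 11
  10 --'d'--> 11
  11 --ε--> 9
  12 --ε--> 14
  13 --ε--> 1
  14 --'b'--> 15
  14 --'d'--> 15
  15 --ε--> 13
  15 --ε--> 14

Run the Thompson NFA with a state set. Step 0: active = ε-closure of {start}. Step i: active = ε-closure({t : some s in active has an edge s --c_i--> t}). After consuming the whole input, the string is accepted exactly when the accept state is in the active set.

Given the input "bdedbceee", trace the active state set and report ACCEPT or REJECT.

start: ε-closure({0}) = {0,1,2,3,4,8,9,10,12,14}
'b' @ 1: {1,3,9,11,13,14,15}  [accepting]
'd' @ 2: {1,13,14,15}  [accepting]
'e' @ 3: {}  — no active states
rest 'dbceee' ignored (set empty)
end set {} — state 1 not in

Answer: REJECT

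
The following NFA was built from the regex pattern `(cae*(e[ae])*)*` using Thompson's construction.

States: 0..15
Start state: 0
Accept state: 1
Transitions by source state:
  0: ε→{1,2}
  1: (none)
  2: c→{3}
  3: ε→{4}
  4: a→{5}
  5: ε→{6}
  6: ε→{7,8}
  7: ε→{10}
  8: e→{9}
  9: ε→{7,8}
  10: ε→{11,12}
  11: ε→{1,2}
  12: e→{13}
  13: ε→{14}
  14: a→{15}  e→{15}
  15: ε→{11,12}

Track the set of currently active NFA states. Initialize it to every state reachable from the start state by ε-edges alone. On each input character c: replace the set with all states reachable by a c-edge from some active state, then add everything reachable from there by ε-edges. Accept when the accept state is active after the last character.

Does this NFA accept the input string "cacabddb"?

start: ε-closure({0}) = {0,1,2}
'c' @ 1: {3,4}
'a' @ 2: {1,2,5,6,7,8,10,11,12}  ✓accept
'c' @ 3: {3,4}
'a' @ 4: {1,2,5,6,7,8,10,11,12}  ✓accept
'b' @ 5: {}  — dead — no transitions
rest 'ddb' ignored (set empty)
after full input: {}  (accept=1 not in)

Answer: REJECT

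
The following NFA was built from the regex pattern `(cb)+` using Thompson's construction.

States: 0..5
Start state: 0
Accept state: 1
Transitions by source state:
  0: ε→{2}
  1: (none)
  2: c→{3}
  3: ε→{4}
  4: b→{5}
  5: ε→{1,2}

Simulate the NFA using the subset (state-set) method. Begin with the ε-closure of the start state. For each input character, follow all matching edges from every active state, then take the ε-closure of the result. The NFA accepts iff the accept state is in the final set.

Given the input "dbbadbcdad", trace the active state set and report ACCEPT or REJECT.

S₀ = ε-closure({0}) = {0,2}
'd' @ 1: {}  — state set empty
rest 'bbadbcdad' ignored (set empty)
after full input: {}  (accept=1 not in)

Answer: REJECT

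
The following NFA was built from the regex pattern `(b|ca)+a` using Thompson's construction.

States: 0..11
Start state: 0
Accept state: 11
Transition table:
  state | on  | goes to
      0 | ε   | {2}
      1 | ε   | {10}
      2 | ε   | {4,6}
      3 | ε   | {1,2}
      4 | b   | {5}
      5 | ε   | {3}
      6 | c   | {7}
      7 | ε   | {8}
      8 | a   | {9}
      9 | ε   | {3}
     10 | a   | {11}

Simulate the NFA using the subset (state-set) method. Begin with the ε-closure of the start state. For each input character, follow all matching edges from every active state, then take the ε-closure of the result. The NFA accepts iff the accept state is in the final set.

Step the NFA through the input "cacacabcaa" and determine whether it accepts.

S₀ = ε-closure({0}) = {0,2,4,6}
'c' @ 1: {7,8}
'a' @ 2: {1,2,3,4,6,9,10}
'c' @ 3: {7,8}
'a' @ 4: {1,2,3,4,6,9,10}
'c' @ 5: {7,8}
'a' @ 6: {1,2,3,4,6,9,10}
'b' @ 7: {1,2,3,4,5,6,10}
'c' @ 8: {7,8}
'a' @ 9: {1,2,3,4,6,9,10}
'a' @ 10: {11}  [accepting]
after full input: {11}  (accept=11 in)

Answer: ACCEPT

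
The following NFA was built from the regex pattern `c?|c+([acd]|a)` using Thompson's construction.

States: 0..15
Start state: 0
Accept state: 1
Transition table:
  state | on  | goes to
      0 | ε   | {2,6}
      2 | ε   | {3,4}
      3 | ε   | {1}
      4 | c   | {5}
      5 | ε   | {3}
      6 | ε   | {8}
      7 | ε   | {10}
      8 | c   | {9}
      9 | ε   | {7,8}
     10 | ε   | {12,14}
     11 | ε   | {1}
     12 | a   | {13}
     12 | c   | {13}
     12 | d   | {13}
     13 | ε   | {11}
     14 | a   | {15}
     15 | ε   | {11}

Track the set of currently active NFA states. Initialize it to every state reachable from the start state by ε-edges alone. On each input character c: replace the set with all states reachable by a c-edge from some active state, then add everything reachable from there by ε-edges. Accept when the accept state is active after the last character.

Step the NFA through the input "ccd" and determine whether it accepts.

initial (ε-close {0}): {0,1,2,3,4,6,8}
'c' @ 1: {1,3,5,7,8,9,10,12,14}  (accept∈set)
'c' @ 2: {1,7,8,9,10,11,12,13,14}  (accept∈set)
'd' @ 3: {1,11,13}  (accept∈set)
final: {1,11,13}; accept 1 in set

Answer: ACCEPT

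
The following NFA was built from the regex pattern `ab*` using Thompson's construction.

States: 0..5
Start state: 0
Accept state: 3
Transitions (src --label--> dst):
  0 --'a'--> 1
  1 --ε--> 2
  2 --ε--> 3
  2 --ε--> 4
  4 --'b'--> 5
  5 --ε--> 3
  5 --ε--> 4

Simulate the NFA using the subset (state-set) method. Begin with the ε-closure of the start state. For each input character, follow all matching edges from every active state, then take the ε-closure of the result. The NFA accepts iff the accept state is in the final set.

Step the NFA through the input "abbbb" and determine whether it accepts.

S₀ = ε-closure({0}) = {0}
'a' @ 1: {1,2,3,4}  (accept∈set)
'b' @ 2: {3,4,5}  (accept∈set)
'b' @ 3: {3,4,5}  (accept∈set)
'b' @ 4: {3,4,5}  (accept∈set)
'b' @ 5: {3,4,5}  (accept∈set)
after full input: {3,4,5}  (accept=3 in)

Answer: ACCEPT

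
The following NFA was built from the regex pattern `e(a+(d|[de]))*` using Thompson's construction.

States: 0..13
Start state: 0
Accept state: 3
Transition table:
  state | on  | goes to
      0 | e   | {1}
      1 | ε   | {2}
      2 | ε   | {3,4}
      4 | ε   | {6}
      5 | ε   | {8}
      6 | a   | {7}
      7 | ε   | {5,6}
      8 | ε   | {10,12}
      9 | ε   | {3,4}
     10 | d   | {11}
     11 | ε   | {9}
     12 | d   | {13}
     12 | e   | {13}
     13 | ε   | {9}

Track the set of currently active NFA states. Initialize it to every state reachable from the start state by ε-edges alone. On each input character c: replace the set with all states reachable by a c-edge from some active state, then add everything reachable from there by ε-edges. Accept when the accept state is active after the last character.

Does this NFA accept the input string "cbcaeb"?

Answer: REJECT

Steps:
initial (ε-close {0}): {0}
'c' @ 1: {}  — dead — no transitions
rest 'bcaeb' ignored (set empty)
after full input: {}  (accept=3 not in)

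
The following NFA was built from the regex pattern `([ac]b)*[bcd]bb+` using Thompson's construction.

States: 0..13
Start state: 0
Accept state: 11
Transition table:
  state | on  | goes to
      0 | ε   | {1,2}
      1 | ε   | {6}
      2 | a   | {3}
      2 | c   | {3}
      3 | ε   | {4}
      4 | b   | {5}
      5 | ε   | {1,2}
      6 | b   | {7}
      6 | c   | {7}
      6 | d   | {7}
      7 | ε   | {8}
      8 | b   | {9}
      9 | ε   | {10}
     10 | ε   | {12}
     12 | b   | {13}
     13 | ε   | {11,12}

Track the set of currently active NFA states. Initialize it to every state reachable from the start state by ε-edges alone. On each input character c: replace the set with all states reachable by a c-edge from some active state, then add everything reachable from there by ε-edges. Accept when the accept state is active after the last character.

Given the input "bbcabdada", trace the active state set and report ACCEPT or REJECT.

Answer: REJECT

Steps:
start: ε-closure({0}) = {0,1,2,6}
'b' @ 1: {7,8}
'b' @ 2: {9,10,12}
'c' @ 3: {}  — no active states
rest 'abdada' ignored (set empty)
final: {}; accept 11 not in set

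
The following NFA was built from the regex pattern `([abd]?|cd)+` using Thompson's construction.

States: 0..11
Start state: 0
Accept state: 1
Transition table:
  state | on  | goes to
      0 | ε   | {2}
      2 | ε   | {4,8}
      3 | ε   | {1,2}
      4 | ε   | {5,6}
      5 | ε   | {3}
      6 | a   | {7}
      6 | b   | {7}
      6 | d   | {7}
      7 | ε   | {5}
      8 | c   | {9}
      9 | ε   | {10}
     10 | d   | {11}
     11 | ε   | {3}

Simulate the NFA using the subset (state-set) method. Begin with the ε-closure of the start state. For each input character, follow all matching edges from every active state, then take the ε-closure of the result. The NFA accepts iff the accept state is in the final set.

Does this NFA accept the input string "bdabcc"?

Answer: REJECT

Derivation:
initial (ε-close {0}): {0,1,2,3,4,5,6,8}
'b' @ 1: {1,2,3,4,5,6,7,8}  (accept∈set)
'd' @ 2: {1,2,3,4,5,6,7,8}  (accept∈set)
'a' @ 3: {1,2,3,4,5,6,7,8}  (accept∈set)
'b' @ 4: {1,2,3,4,5,6,7,8}  (accept∈set)
'c' @ 5: {9,10}
'c' @ 6: {}  — state set empty
end set {} — state 1 not in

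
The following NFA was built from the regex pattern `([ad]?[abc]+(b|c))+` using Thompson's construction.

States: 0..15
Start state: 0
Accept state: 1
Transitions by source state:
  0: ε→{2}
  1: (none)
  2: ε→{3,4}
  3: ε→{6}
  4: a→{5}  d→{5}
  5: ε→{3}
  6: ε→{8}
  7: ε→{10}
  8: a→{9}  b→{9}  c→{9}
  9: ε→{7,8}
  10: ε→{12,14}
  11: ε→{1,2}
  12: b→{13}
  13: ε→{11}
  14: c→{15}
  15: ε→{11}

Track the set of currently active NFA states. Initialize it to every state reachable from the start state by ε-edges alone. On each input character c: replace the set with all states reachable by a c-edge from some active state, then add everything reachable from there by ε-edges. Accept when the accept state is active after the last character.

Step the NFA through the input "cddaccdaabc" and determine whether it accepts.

initial (ε-close {0}): {0,2,3,4,6,8}
'c' @ 1: {7,8,9,10,12,14}
'd' @ 2: {}  — state set empty
rest 'daccdaabc' ignored (set empty)
final: {}; accept 1 not in set

Answer: REJECT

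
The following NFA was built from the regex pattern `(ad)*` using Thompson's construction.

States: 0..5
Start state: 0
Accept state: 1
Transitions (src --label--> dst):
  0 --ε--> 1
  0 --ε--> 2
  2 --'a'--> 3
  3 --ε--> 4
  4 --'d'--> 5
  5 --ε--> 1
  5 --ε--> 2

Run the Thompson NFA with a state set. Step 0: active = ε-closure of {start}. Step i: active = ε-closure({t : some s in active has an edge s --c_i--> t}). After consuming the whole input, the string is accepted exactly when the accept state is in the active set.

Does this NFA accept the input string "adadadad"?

start: ε-closure({0}) = {0,1,2}
'a' @ 1: {3,4}
'd' @ 2: {1,2,5}  ✓accept
'a' @ 3: {3,4}
'd' @ 4: {1,2,5}  ✓accept
'a' @ 5: {3,4}
'd' @ 6: {1,2,5}  ✓accept
'a' @ 7: {3,4}
'd' @ 8: {1,2,5}  ✓accept
after full input: {1,2,5}  (accept=1 in)

Answer: ACCEPT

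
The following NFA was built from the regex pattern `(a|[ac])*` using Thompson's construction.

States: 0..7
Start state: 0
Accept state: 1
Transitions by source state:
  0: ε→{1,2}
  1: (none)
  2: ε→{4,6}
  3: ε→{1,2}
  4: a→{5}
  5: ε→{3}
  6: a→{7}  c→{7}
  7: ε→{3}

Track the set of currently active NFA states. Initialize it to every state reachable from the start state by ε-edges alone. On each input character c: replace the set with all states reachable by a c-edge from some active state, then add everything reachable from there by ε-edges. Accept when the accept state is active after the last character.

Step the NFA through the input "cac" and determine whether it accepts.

initial (ε-close {0}): {0,1,2,4,6}
'c' @ 1: {1,2,3,4,6,7}  ✓accept
'a' @ 2: {1,2,3,4,5,6,7}  ✓accept
'c' @ 3: {1,2,3,4,6,7}  ✓accept
after full input: {1,2,3,4,6,7}  (accept=1 in)

Answer: ACCEPT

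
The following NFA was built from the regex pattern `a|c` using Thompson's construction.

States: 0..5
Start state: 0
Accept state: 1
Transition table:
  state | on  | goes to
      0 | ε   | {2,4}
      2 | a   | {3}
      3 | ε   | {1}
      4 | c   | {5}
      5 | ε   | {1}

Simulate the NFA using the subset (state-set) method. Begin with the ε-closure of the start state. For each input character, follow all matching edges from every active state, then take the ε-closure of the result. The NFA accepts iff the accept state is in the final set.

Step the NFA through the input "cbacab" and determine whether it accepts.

Answer: REJECT

Trace:
start: ε-closure({0}) = {0,2,4}
'c' @ 1: {1,5}  [accepting]
'b' @ 2: {}  — state set empty
rest 'acab' ignored (set empty)
end set {} — state 1 not in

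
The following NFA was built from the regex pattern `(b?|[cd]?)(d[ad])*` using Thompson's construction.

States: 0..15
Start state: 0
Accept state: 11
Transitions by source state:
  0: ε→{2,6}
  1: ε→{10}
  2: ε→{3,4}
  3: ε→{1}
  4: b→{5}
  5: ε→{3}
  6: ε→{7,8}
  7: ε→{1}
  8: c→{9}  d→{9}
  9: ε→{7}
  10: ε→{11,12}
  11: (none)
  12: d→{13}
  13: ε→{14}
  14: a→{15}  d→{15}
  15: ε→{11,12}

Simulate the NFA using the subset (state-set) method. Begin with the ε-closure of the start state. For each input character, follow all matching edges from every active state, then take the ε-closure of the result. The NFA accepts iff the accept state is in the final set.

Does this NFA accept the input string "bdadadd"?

start: ε-closure({0}) = {0,1,2,3,4,6,7,8,10,11,12}
'b' @ 1: {1,3,5,10,11,12}  (accept∈set)
'd' @ 2: {13,14}
'a' @ 3: {11,12,15}  (accept∈set)
'd' @ 4: {13,14}
'a' @ 5: {11,12,15}  (accept∈set)
'd' @ 6: {13,14}
'd' @ 7: {11,12,15}  (accept∈set)
end set {11,12,15} — state 11 in

Answer: ACCEPT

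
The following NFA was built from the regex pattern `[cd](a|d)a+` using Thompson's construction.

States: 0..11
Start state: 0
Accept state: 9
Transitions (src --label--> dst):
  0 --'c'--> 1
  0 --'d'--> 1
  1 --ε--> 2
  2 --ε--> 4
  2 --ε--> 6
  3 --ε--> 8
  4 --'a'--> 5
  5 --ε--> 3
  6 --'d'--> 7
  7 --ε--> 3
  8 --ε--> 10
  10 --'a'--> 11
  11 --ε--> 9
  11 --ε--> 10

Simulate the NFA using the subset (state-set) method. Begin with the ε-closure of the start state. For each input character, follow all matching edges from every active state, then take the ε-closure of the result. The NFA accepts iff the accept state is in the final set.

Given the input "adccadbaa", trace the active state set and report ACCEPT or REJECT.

start: ε-closure({0}) = {0}
'a' @ 1: {}  — no active states
rest 'dccadbaa' ignored (set empty)
after full input: {}  (accept=9 not in)

Answer: REJECT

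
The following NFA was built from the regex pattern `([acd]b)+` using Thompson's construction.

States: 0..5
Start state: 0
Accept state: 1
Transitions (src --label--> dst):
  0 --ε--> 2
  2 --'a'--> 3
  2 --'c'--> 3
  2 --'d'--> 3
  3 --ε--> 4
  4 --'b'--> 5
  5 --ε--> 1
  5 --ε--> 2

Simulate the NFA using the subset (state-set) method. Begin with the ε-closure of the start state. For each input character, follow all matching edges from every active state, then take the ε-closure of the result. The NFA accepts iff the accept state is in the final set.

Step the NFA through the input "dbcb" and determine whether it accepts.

Answer: ACCEPT

Derivation:
S₀ = ε-closure({0}) = {0,2}
'd' @ 1: {3,4}
'b' @ 2: {1,2,5}  (accept∈set)
'c' @ 3: {3,4}
'b' @ 4: {1,2,5}  (accept∈set)
after full input: {1,2,5}  (accept=1 in)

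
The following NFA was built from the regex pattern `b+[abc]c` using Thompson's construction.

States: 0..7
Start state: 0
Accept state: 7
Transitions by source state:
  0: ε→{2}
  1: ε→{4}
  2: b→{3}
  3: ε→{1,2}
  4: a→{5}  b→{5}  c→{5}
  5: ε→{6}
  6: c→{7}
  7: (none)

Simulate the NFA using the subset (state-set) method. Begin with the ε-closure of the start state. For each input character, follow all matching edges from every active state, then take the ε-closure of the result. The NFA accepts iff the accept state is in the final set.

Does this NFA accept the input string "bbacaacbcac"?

S₀ = ε-closure({0}) = {0,2}
'b' @ 1: {1,2,3,4}
'b' @ 2: {1,2,3,4,5,6}
'a' @ 3: {5,6}
'c' @ 4: {7}  [accepting]
'a' @ 5: {}  — dead — no transitions
rest 'acbcac' ignored (set empty)
after full input: {}  (accept=7 not in)

Answer: REJECT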